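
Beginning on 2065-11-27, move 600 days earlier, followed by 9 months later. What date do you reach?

Going back 600 days from November 27, 2065:
Going back 27 days from November 27, 2065 reaches the end of the previous month; 600 − 27 = 573 left.
October 2065 has 31 days: 573 − 31 = 542 left.
September 2065 has 30 days: 542 − 30 = 512 left.
August 2065 has 31 days: 512 − 31 = 481 left.
July 2065 has 31 days: 481 − 31 = 450 left.
June 2065 has 30 days: 450 − 30 = 420 left.
May 2065 has 31 days: 420 − 31 = 389 left.
April 2065 has 30 days: 389 − 30 = 359 left.
March 2065 has 31 days: 359 − 31 = 328 left.
February 2065 has 28 days (2065 is not a leap year): 328 − 28 = 300 left.
January 2065 has 31 days: 300 − 31 = 269 left.
December 2064 has 31 days: 269 − 31 = 238 left.
November 2064 has 30 days: 238 − 30 = 208 left.
October 2064 has 31 days: 208 − 31 = 177 left.
September 2064 has 30 days: 177 − 30 = 147 left.
August 2064 has 31 days: 147 − 31 = 116 left.
July 2064 has 31 days: 116 − 31 = 85 left.
June 2064 has 30 days: 85 − 30 = 55 left.
May 2064 has 31 days: 55 − 31 = 24 left.
April 2064 has 30 days; 30 − 24 = 6 → April 6, 2064.
Adding 9 months from April 6, 2064:
month 4 + 9 = 13, which is month 1 of year 2065 → January 2065.
Day 6 is valid in January, giving January 6, 2065.

January 6, 2065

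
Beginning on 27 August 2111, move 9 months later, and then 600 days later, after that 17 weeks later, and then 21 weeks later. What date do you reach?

October 10, 2114

Adding 9 months from August 27, 2111:
month 8 + 9 = 17, which is month 5 of year 2112 → May 2112.
Day 27 is valid in May, giving May 27, 2112.
Advancing 600 days from May 27, 2112:
May has 31 days, so 31 − 27 = 4 days remain after May 27, 2112; 600 − 4 = 596 left.
June 2112 has 30 days: 596 − 30 = 566 left.
July 2112 has 31 days: 566 − 31 = 535 left.
August 2112 has 31 days: 535 − 31 = 504 left.
September 2112 has 30 days: 504 − 30 = 474 left.
October 2112 has 31 days: 474 − 31 = 443 left.
November 2112 has 30 days: 443 − 30 = 413 left.
December 2112 has 31 days: 413 − 31 = 382 left.
January 2113 has 31 days: 382 − 31 = 351 left.
February 2113 has 28 days (2113 is not a leap year): 351 − 28 = 323 left.
March 2113 has 31 days: 323 − 31 = 292 left.
April 2113 has 30 days: 292 − 30 = 262 left.
May 2113 has 31 days: 262 − 31 = 231 left.
June 2113 has 30 days: 231 − 30 = 201 left.
July 2113 has 31 days: 201 − 31 = 170 left.
August 2113 has 31 days: 170 − 31 = 139 left.
September 2113 has 30 days: 139 − 30 = 109 left.
October 2113 has 31 days: 109 − 31 = 78 left.
November 2113 has 30 days: 78 − 30 = 48 left.
December 2113 has 31 days: 48 − 31 = 17 left.
17 days into January 2114 → January 17, 2114.
Counting forward 17 weeks (= 119 days) from January 17, 2114:
January has 31 days, so 31 − 17 = 14 days remain after January 17, 2114; 119 − 14 = 105 left.
February 2114 has 28 days (2114 is not a leap year): 105 − 28 = 77 left.
March 2114 has 31 days: 77 − 31 = 46 left.
April 2114 has 30 days: 46 − 30 = 16 left.
16 days into May 2114 → May 16, 2114.
Advancing 21 weeks (= 147 days) from May 16, 2114:
May has 31 days, so 31 − 16 = 15 days remain after May 16, 2114; 147 − 15 = 132 left.
June 2114 has 30 days: 132 − 30 = 102 left.
July 2114 has 31 days: 102 − 31 = 71 left.
August 2114 has 31 days: 71 − 31 = 40 left.
September 2114 has 30 days: 40 − 30 = 10 left.
10 days into October 2114 → October 10, 2114.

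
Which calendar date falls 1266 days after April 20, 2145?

Adding 1266 days from April 20, 2145.
April has 30 days, so 30 − 20 = 10 days remain after April 20, 2145; 1266 − 10 = 1256 left.
May 2145 has 31 days: 1256 − 31 = 1225 left.
June 2145 has 30 days: 1225 − 30 = 1195 left.
July 2145 has 31 days: 1195 − 31 = 1164 left.
August 2145 has 31 days: 1164 − 31 = 1133 left.
September 2145 has 30 days: 1133 − 30 = 1103 left.
October 2145 has 31 days: 1103 − 31 = 1072 left.
November 2145 has 30 days: 1072 − 30 = 1042 left.
December 2145 has 31 days: 1042 − 31 = 1011 left.
January 2146 has 31 days: 1011 − 31 = 980 left.
February 2146 has 28 days (2146 is not a leap year): 980 − 28 = 952 left.
March 2146 has 31 days: 952 − 31 = 921 left.
April 2146 has 30 days: 921 − 30 = 891 left.
May 2146 has 31 days: 891 − 31 = 860 left.
June 2146 has 30 days: 860 − 30 = 830 left.
July 2146 has 31 days: 830 − 31 = 799 left.
August 2146 has 31 days: 799 − 31 = 768 left.
September 2146 has 30 days: 768 − 30 = 738 left.
October 2146 has 31 days: 738 − 31 = 707 left.
November 2146 has 30 days: 707 − 30 = 677 left.
December 2146 has 31 days: 677 − 31 = 646 left.
January 2147 has 31 days: 646 − 31 = 615 left.
February 2147 has 28 days (2147 is not a leap year): 615 − 28 = 587 left.
March 2147 has 31 days: 587 − 31 = 556 left.
April 2147 has 30 days: 556 − 30 = 526 left.
May 2147 has 31 days: 526 − 31 = 495 left.
June 2147 has 30 days: 495 − 30 = 465 left.
July 2147 has 31 days: 465 − 31 = 434 left.
August 2147 has 31 days: 434 − 31 = 403 left.
September 2147 has 30 days: 403 − 30 = 373 left.
October 2147 has 31 days: 373 − 31 = 342 left.
November 2147 has 30 days: 342 − 30 = 312 left.
December 2147 has 31 days: 312 − 31 = 281 left.
January 2148 has 31 days: 281 − 31 = 250 left.
February 2148 has 29 days (2148 is a leap year): 250 − 29 = 221 left.
March 2148 has 31 days: 221 − 31 = 190 left.
April 2148 has 30 days: 190 − 30 = 160 left.
May 2148 has 31 days: 160 − 31 = 129 left.
June 2148 has 30 days: 129 − 30 = 99 left.
July 2148 has 31 days: 99 − 31 = 68 left.
August 2148 has 31 days: 68 − 31 = 37 left.
September 2148 has 30 days: 37 − 30 = 7 left.
7 days into October 2148 → October 7, 2148.

October 7, 2148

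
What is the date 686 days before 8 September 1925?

Counting back 686 days from September 8, 1925.
Going back 8 days from September 8, 1925 reaches the end of the previous month; 686 − 8 = 678 left.
August 1925 has 31 days: 678 − 31 = 647 left.
July 1925 has 31 days: 647 − 31 = 616 left.
June 1925 has 30 days: 616 − 30 = 586 left.
May 1925 has 31 days: 586 − 31 = 555 left.
April 1925 has 30 days: 555 − 30 = 525 left.
March 1925 has 31 days: 525 − 31 = 494 left.
February 1925 has 28 days (1925 is not a leap year): 494 − 28 = 466 left.
January 1925 has 31 days: 466 − 31 = 435 left.
December 1924 has 31 days: 435 − 31 = 404 left.
November 1924 has 30 days: 404 − 30 = 374 left.
October 1924 has 31 days: 374 − 31 = 343 left.
September 1924 has 30 days: 343 − 30 = 313 left.
August 1924 has 31 days: 313 − 31 = 282 left.
July 1924 has 31 days: 282 − 31 = 251 left.
June 1924 has 30 days: 251 − 30 = 221 left.
May 1924 has 31 days: 221 − 31 = 190 left.
April 1924 has 30 days: 190 − 30 = 160 left.
March 1924 has 31 days: 160 − 31 = 129 left.
February 1924 has 29 days (1924 is a leap year): 129 − 29 = 100 left.
January 1924 has 31 days: 100 − 31 = 69 left.
December 1923 has 31 days: 69 − 31 = 38 left.
November 1923 has 30 days: 38 − 30 = 8 left.
October 1923 has 31 days; 31 − 8 = 23 → October 23, 1923.

October 23, 1923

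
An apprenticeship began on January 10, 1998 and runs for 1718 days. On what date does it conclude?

Advancing 1718 days from January 10, 1998.
January has 31 days, so 31 − 10 = 21 days remain after January 10, 1998; 1718 − 21 = 1697 left.
February 1998 has 28 days (1998 is not a leap year): 1697 − 28 = 1669 left.
March 1998 has 31 days: 1669 − 31 = 1638 left.
April 1998 has 30 days: 1638 − 30 = 1608 left.
May 1998 has 31 days: 1608 − 31 = 1577 left.
June 1998 has 30 days: 1577 − 30 = 1547 left.
July 1998 has 31 days: 1547 − 31 = 1516 left.
August 1998 has 31 days: 1516 − 31 = 1485 left.
September 1998 has 30 days: 1485 − 30 = 1455 left.
October 1998 has 31 days: 1455 − 31 = 1424 left.
November 1998 has 30 days: 1424 − 30 = 1394 left.
December 1998 has 31 days: 1394 − 31 = 1363 left.
January 1999 has 31 days: 1363 − 31 = 1332 left.
February 1999 has 28 days (1999 is not a leap year): 1332 − 28 = 1304 left.
March 1999 has 31 days: 1304 − 31 = 1273 left.
April 1999 has 30 days: 1273 − 30 = 1243 left.
May 1999 has 31 days: 1243 − 31 = 1212 left.
June 1999 has 30 days: 1212 − 30 = 1182 left.
July 1999 has 31 days: 1182 − 31 = 1151 left.
August 1999 has 31 days: 1151 − 31 = 1120 left.
September 1999 has 30 days: 1120 − 30 = 1090 left.
October 1999 has 31 days: 1090 − 31 = 1059 left.
November 1999 has 30 days: 1059 − 30 = 1029 left.
December 1999 has 31 days: 1029 − 31 = 998 left.
January 2000 has 31 days: 998 − 31 = 967 left.
February 2000 has 29 days (2000 is a leap year (divisible by 400)): 967 − 29 = 938 left.
March 2000 has 31 days: 938 − 31 = 907 left.
April 2000 has 30 days: 907 − 30 = 877 left.
May 2000 has 31 days: 877 − 31 = 846 left.
June 2000 has 30 days: 846 − 30 = 816 left.
July 2000 has 31 days: 816 − 31 = 785 left.
August 2000 has 31 days: 785 − 31 = 754 left.
September 2000 has 30 days: 754 − 30 = 724 left.
October 2000 has 31 days: 724 − 31 = 693 left.
November 2000 has 30 days: 693 − 30 = 663 left.
December 2000 has 31 days: 663 − 31 = 632 left.
January 2001 has 31 days: 632 − 31 = 601 left.
February 2001 has 28 days (2001 is not a leap year): 601 − 28 = 573 left.
March 2001 has 31 days: 573 − 31 = 542 left.
April 2001 has 30 days: 542 − 30 = 512 left.
May 2001 has 31 days: 512 − 31 = 481 left.
June 2001 has 30 days: 481 − 30 = 451 left.
July 2001 has 31 days: 451 − 31 = 420 left.
August 2001 has 31 days: 420 − 31 = 389 left.
September 2001 has 30 days: 389 − 30 = 359 left.
October 2001 has 31 days: 359 − 31 = 328 left.
November 2001 has 30 days: 328 − 30 = 298 left.
December 2001 has 31 days: 298 − 31 = 267 left.
January 2002 has 31 days: 267 − 31 = 236 left.
February 2002 has 28 days (2002 is not a leap year): 236 − 28 = 208 left.
March 2002 has 31 days: 208 − 31 = 177 left.
April 2002 has 30 days: 177 − 30 = 147 left.
May 2002 has 31 days: 147 − 31 = 116 left.
June 2002 has 30 days: 116 − 30 = 86 left.
July 2002 has 31 days: 86 − 31 = 55 left.
August 2002 has 31 days: 55 − 31 = 24 left.
24 days into September 2002 → September 24, 2002.

September 24, 2002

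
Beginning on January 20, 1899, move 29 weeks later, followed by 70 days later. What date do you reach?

October 20, 1899

Advancing 29 weeks (= 203 days) from January 20, 1899:
January has 31 days, so 31 − 20 = 11 days remain after January 20, 1899; 203 − 11 = 192 left.
February 1899 has 28 days (1899 is not a leap year): 192 − 28 = 164 left.
March 1899 has 31 days: 164 − 31 = 133 left.
April 1899 has 30 days: 133 − 30 = 103 left.
May 1899 has 31 days: 103 − 31 = 72 left.
June 1899 has 30 days: 72 − 30 = 42 left.
July 1899 has 31 days: 42 − 31 = 11 left.
11 days into August 1899 → August 11, 1899.
Adding 70 days from August 11, 1899:
August has 31 days, so 31 − 11 = 20 days remain after August 11, 1899; 70 − 20 = 50 left.
September 1899 has 30 days: 50 − 30 = 20 left.
20 days into October 1899 → October 20, 1899.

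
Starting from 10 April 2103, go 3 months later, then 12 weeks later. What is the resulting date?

October 2, 2103

Advancing 3 months from April 10, 2103:
month 4 + 3 = 7 → July 2103.
Day 10 is valid in July, giving July 10, 2103.
Advancing 12 weeks (= 84 days) from July 10, 2103:
July has 31 days, so 31 − 10 = 21 days remain after July 10, 2103; 84 − 21 = 63 left.
August 2103 has 31 days: 63 − 31 = 32 left.
September 2103 has 30 days: 32 − 30 = 2 left.
2 days into October 2103 → October 2, 2103.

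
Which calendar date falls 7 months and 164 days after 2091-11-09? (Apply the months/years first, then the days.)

Advancing 7 months and 164 days from November 9, 2091: first the month/year part, then the days.
month 11 + 7 = 18, which is month 6 of year 2092 → June 2092.
Day 9 is valid in June, giving June 9, 2092.
Now add 164 days from June 9, 2092.
June has 30 days, so 30 − 9 = 21 days remain after June 9, 2092; 164 − 21 = 143 left.
July 2092 has 31 days: 143 − 31 = 112 left.
August 2092 has 31 days: 112 − 31 = 81 left.
September 2092 has 30 days: 81 − 30 = 51 left.
October 2092 has 31 days: 51 − 31 = 20 left.
20 days into November 2092 → November 20, 2092.

November 20, 2092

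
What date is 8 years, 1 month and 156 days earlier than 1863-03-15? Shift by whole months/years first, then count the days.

Going back 8 years, 1 month and 156 days from March 15, 1863: first the month/year part, then the days.
-8 years → 1855; month 3 − 1 = 2 → February 1855.
Day 15 is valid in February, giving February 15, 1855.
Now subtract 156 days from February 15, 1855.
Going back 15 days from February 15, 1855 reaches the end of the previous month; 156 − 15 = 141 left.
January 1855 has 31 days: 141 − 31 = 110 left.
December 1854 has 31 days: 110 − 31 = 79 left.
November 1854 has 30 days: 79 − 30 = 49 left.
October 1854 has 31 days: 49 − 31 = 18 left.
September 1854 has 30 days; 30 − 18 = 12 → September 12, 1854.

September 12, 1854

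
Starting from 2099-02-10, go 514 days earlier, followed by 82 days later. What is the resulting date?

Counting back 514 days from February 10, 2099:
Going back 10 days from February 10, 2099 reaches the end of the previous month; 514 − 10 = 504 left.
January 2099 has 31 days: 504 − 31 = 473 left.
December 2098 has 31 days: 473 − 31 = 442 left.
November 2098 has 30 days: 442 − 30 = 412 left.
October 2098 has 31 days: 412 − 31 = 381 left.
September 2098 has 30 days: 381 − 30 = 351 left.
August 2098 has 31 days: 351 − 31 = 320 left.
July 2098 has 31 days: 320 − 31 = 289 left.
June 2098 has 30 days: 289 − 30 = 259 left.
May 2098 has 31 days: 259 − 31 = 228 left.
April 2098 has 30 days: 228 − 30 = 198 left.
March 2098 has 31 days: 198 − 31 = 167 left.
February 2098 has 28 days (2098 is not a leap year): 167 − 28 = 139 left.
January 2098 has 31 days: 139 − 31 = 108 left.
December 2097 has 31 days: 108 − 31 = 77 left.
November 2097 has 30 days: 77 − 30 = 47 left.
October 2097 has 31 days: 47 − 31 = 16 left.
September 2097 has 30 days; 30 − 16 = 14 → September 14, 2097.
Advancing 82 days from September 14, 2097:
September has 30 days, so 30 − 14 = 16 days remain after September 14, 2097; 82 − 16 = 66 left.
October 2097 has 31 days: 66 − 31 = 35 left.
November 2097 has 30 days: 35 − 30 = 5 left.
5 days into December 2097 → December 5, 2097.

December 5, 2097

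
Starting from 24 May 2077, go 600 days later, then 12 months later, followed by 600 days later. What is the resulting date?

Advancing 600 days from May 24, 2077:
May has 31 days, so 31 − 24 = 7 days remain after May 24, 2077; 600 − 7 = 593 left.
June 2077 has 30 days: 593 − 30 = 563 left.
July 2077 has 31 days: 563 − 31 = 532 left.
August 2077 has 31 days: 532 − 31 = 501 left.
September 2077 has 30 days: 501 − 30 = 471 left.
October 2077 has 31 days: 471 − 31 = 440 left.
November 2077 has 30 days: 440 − 30 = 410 left.
December 2077 has 31 days: 410 − 31 = 379 left.
January 2078 has 31 days: 379 − 31 = 348 left.
February 2078 has 28 days (2078 is not a leap year): 348 − 28 = 320 left.
March 2078 has 31 days: 320 − 31 = 289 left.
April 2078 has 30 days: 289 − 30 = 259 left.
May 2078 has 31 days: 259 − 31 = 228 left.
June 2078 has 30 days: 228 − 30 = 198 left.
July 2078 has 31 days: 198 − 31 = 167 left.
August 2078 has 31 days: 167 − 31 = 136 left.
September 2078 has 30 days: 136 − 30 = 106 left.
October 2078 has 31 days: 106 − 31 = 75 left.
November 2078 has 30 days: 75 − 30 = 45 left.
December 2078 has 31 days: 45 − 31 = 14 left.
14 days into January 2079 → January 14, 2079.
Counting forward 12 months from January 14, 2079:
month 1 + 12 = 13, which is month 1 of year 2080 → January 2080.
Day 14 is valid in January, giving January 14, 2080.
Advancing 600 days from January 14, 2080:
January has 31 days, so 31 − 14 = 17 days remain after January 14, 2080; 600 − 17 = 583 left.
February 2080 has 29 days (2080 is a leap year): 583 − 29 = 554 left.
March 2080 has 31 days: 554 − 31 = 523 left.
April 2080 has 30 days: 523 − 30 = 493 left.
May 2080 has 31 days: 493 − 31 = 462 left.
June 2080 has 30 days: 462 − 30 = 432 left.
July 2080 has 31 days: 432 − 31 = 401 left.
August 2080 has 31 days: 401 − 31 = 370 left.
September 2080 has 30 days: 370 − 30 = 340 left.
October 2080 has 31 days: 340 − 31 = 309 left.
November 2080 has 30 days: 309 − 30 = 279 left.
December 2080 has 31 days: 279 − 31 = 248 left.
January 2081 has 31 days: 248 − 31 = 217 left.
February 2081 has 28 days (2081 is not a leap year): 217 − 28 = 189 left.
March 2081 has 31 days: 189 − 31 = 158 left.
April 2081 has 30 days: 158 − 30 = 128 left.
May 2081 has 31 days: 128 − 31 = 97 left.
June 2081 has 30 days: 97 − 30 = 67 left.
July 2081 has 31 days: 67 − 31 = 36 left.
August 2081 has 31 days: 36 − 31 = 5 left.
5 days into September 2081 → September 5, 2081.

September 5, 2081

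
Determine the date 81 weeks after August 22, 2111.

Advancing 81 weeks = 567 days from August 22, 2111.
August has 31 days, so 31 − 22 = 9 days remain after August 22, 2111; 567 − 9 = 558 left.
September 2111 has 30 days: 558 − 30 = 528 left.
October 2111 has 31 days: 528 − 31 = 497 left.
November 2111 has 30 days: 497 − 30 = 467 left.
December 2111 has 31 days: 467 − 31 = 436 left.
January 2112 has 31 days: 436 − 31 = 405 left.
February 2112 has 29 days (2112 is a leap year): 405 − 29 = 376 left.
March 2112 has 31 days: 376 − 31 = 345 left.
April 2112 has 30 days: 345 − 30 = 315 left.
May 2112 has 31 days: 315 − 31 = 284 left.
June 2112 has 30 days: 284 − 30 = 254 left.
July 2112 has 31 days: 254 − 31 = 223 left.
August 2112 has 31 days: 223 − 31 = 192 left.
September 2112 has 30 days: 192 − 30 = 162 left.
October 2112 has 31 days: 162 − 31 = 131 left.
November 2112 has 30 days: 131 − 30 = 101 left.
December 2112 has 31 days: 101 − 31 = 70 left.
January 2113 has 31 days: 70 − 31 = 39 left.
February 2113 has 28 days (2113 is not a leap year): 39 − 28 = 11 left.
11 days into March 2113 → March 11, 2113.

March 11, 2113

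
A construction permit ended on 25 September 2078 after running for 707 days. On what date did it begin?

October 18, 2076

Counting back 707 days from September 25, 2078.
Going back 25 days from September 25, 2078 reaches the end of the previous month; 707 − 25 = 682 left.
August 2078 has 31 days: 682 − 31 = 651 left.
July 2078 has 31 days: 651 − 31 = 620 left.
June 2078 has 30 days: 620 − 30 = 590 left.
May 2078 has 31 days: 590 − 31 = 559 left.
April 2078 has 30 days: 559 − 30 = 529 left.
March 2078 has 31 days: 529 − 31 = 498 left.
February 2078 has 28 days (2078 is not a leap year): 498 − 28 = 470 left.
January 2078 has 31 days: 470 − 31 = 439 left.
December 2077 has 31 days: 439 − 31 = 408 left.
November 2077 has 30 days: 408 − 30 = 378 left.
October 2077 has 31 days: 378 − 31 = 347 left.
September 2077 has 30 days: 347 − 30 = 317 left.
August 2077 has 31 days: 317 − 31 = 286 left.
July 2077 has 31 days: 286 − 31 = 255 left.
June 2077 has 30 days: 255 − 30 = 225 left.
May 2077 has 31 days: 225 − 31 = 194 left.
April 2077 has 30 days: 194 − 30 = 164 left.
March 2077 has 31 days: 164 − 31 = 133 left.
February 2077 has 28 days (2077 is not a leap year): 133 − 28 = 105 left.
January 2077 has 31 days: 105 − 31 = 74 left.
December 2076 has 31 days: 74 − 31 = 43 left.
November 2076 has 30 days: 43 − 30 = 13 left.
October 2076 has 31 days; 31 − 13 = 18 → October 18, 2076.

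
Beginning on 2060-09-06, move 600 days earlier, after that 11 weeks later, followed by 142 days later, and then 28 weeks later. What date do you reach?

Subtracting 600 days from September 6, 2060:
Going back 6 days from September 6, 2060 reaches the end of the previous month; 600 − 6 = 594 left.
August 2060 has 31 days: 594 − 31 = 563 left.
July 2060 has 31 days: 563 − 31 = 532 left.
June 2060 has 30 days: 532 − 30 = 502 left.
May 2060 has 31 days: 502 − 31 = 471 left.
April 2060 has 30 days: 471 − 30 = 441 left.
March 2060 has 31 days: 441 − 31 = 410 left.
February 2060 has 29 days (2060 is a leap year): 410 − 29 = 381 left.
January 2060 has 31 days: 381 − 31 = 350 left.
December 2059 has 31 days: 350 − 31 = 319 left.
November 2059 has 30 days: 319 − 30 = 289 left.
October 2059 has 31 days: 289 − 31 = 258 left.
September 2059 has 30 days: 258 − 30 = 228 left.
August 2059 has 31 days: 228 − 31 = 197 left.
July 2059 has 31 days: 197 − 31 = 166 left.
June 2059 has 30 days: 166 − 30 = 136 left.
May 2059 has 31 days: 136 − 31 = 105 left.
April 2059 has 30 days: 105 − 30 = 75 left.
March 2059 has 31 days: 75 − 31 = 44 left.
February 2059 has 28 days (2059 is not a leap year): 44 − 28 = 16 left.
January 2059 has 31 days; 31 − 16 = 15 → January 15, 2059.
Adding 11 weeks (= 77 days) from January 15, 2059:
January has 31 days, so 31 − 15 = 16 days remain after January 15, 2059; 77 − 16 = 61 left.
February 2059 has 28 days (2059 is not a leap year): 61 − 28 = 33 left.
March 2059 has 31 days: 33 − 31 = 2 left.
2 days into April 2059 → April 2, 2059.
Counting forward 142 days from April 2, 2059:
April has 30 days, so 30 − 2 = 28 days remain after April 2, 2059; 142 − 28 = 114 left.
May 2059 has 31 days: 114 − 31 = 83 left.
June 2059 has 30 days: 83 − 30 = 53 left.
July 2059 has 31 days: 53 − 31 = 22 left.
22 days into August 2059 → August 22, 2059.
Advancing 28 weeks (= 196 days) from August 22, 2059:
August has 31 days, so 31 − 22 = 9 days remain after August 22, 2059; 196 − 9 = 187 left.
September 2059 has 30 days: 187 − 30 = 157 left.
October 2059 has 31 days: 157 − 31 = 126 left.
November 2059 has 30 days: 126 − 30 = 96 left.
December 2059 has 31 days: 96 − 31 = 65 left.
January 2060 has 31 days: 65 − 31 = 34 left.
February 2060 has 29 days (2060 is a leap year): 34 − 29 = 5 left.
5 days into March 2060 → March 5, 2060.

March 5, 2060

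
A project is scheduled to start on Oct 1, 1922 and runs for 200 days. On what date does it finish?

Advancing 200 days from October 1, 1922.
October has 31 days, so 31 − 1 = 30 days remain after October 1, 1922; 200 − 30 = 170 left.
November 1922 has 30 days: 170 − 30 = 140 left.
December 1922 has 31 days: 140 − 31 = 109 left.
January 1923 has 31 days: 109 − 31 = 78 left.
February 1923 has 28 days (1923 is not a leap year): 78 − 28 = 50 left.
March 1923 has 31 days: 50 − 31 = 19 left.
19 days into April 1923 → April 19, 1923.

April 19, 1923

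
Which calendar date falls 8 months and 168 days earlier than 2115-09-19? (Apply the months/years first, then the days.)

August 4, 2114

Going back 8 months and 168 days from September 19, 2115: first the month/year part, then the days.
month 9 − 8 = 1 → January 2115.
Day 19 is valid in January, giving January 19, 2115.
Now subtract 168 days from January 19, 2115.
Going back 19 days from January 19, 2115 reaches the end of the previous month; 168 − 19 = 149 left.
December 2114 has 31 days: 149 − 31 = 118 left.
November 2114 has 30 days: 118 − 30 = 88 left.
October 2114 has 31 days: 88 − 31 = 57 left.
September 2114 has 30 days: 57 − 30 = 27 left.
August 2114 has 31 days; 31 − 27 = 4 → August 4, 2114.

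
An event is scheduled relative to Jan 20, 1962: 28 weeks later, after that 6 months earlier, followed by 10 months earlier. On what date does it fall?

Adding 28 weeks (= 196 days) from January 20, 1962:
January has 31 days, so 31 − 20 = 11 days remain after January 20, 1962; 196 − 11 = 185 left.
February 1962 has 28 days (1962 is not a leap year): 185 − 28 = 157 left.
March 1962 has 31 days: 157 − 31 = 126 left.
April 1962 has 30 days: 126 − 30 = 96 left.
May 1962 has 31 days: 96 − 31 = 65 left.
June 1962 has 30 days: 65 − 30 = 35 left.
July 1962 has 31 days: 35 − 31 = 4 left.
4 days into August 1962 → August 4, 1962.
Counting back 6 months from August 4, 1962:
month 8 − 6 = 2 → February 1962.
Day 4 is valid in February, giving February 4, 1962.
Going back 10 months from February 4, 1962:
month 2 − 10 = -8, which is month 4 of year 1961 → April 1961.
Day 4 is valid in April, giving April 4, 1961.

April 4, 1961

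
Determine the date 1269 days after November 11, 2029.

Advancing 1269 days from November 11, 2029.
November has 30 days, so 30 − 11 = 19 days remain after November 11, 2029; 1269 − 19 = 1250 left.
December 2029 has 31 days: 1250 − 31 = 1219 left.
January 2030 has 31 days: 1219 − 31 = 1188 left.
February 2030 has 28 days (2030 is not a leap year): 1188 − 28 = 1160 left.
March 2030 has 31 days: 1160 − 31 = 1129 left.
April 2030 has 30 days: 1129 − 30 = 1099 left.
May 2030 has 31 days: 1099 − 31 = 1068 left.
June 2030 has 30 days: 1068 − 30 = 1038 left.
July 2030 has 31 days: 1038 − 31 = 1007 left.
August 2030 has 31 days: 1007 − 31 = 976 left.
September 2030 has 30 days: 976 − 30 = 946 left.
October 2030 has 31 days: 946 − 31 = 915 left.
November 2030 has 30 days: 915 − 30 = 885 left.
December 2030 has 31 days: 885 − 31 = 854 left.
January 2031 has 31 days: 854 − 31 = 823 left.
February 2031 has 28 days (2031 is not a leap year): 823 − 28 = 795 left.
March 2031 has 31 days: 795 − 31 = 764 left.
April 2031 has 30 days: 764 − 30 = 734 left.
May 2031 has 31 days: 734 − 31 = 703 left.
June 2031 has 30 days: 703 − 30 = 673 left.
July 2031 has 31 days: 673 − 31 = 642 left.
August 2031 has 31 days: 642 − 31 = 611 left.
September 2031 has 30 days: 611 − 30 = 581 left.
October 2031 has 31 days: 581 − 31 = 550 left.
November 2031 has 30 days: 550 − 30 = 520 left.
December 2031 has 31 days: 520 − 31 = 489 left.
January 2032 has 31 days: 489 − 31 = 458 left.
February 2032 has 29 days (2032 is a leap year): 458 − 29 = 429 left.
March 2032 has 31 days: 429 − 31 = 398 left.
April 2032 has 30 days: 398 − 30 = 368 left.
May 2032 has 31 days: 368 − 31 = 337 left.
June 2032 has 30 days: 337 − 30 = 307 left.
July 2032 has 31 days: 307 − 31 = 276 left.
August 2032 has 31 days: 276 − 31 = 245 left.
September 2032 has 30 days: 245 − 30 = 215 left.
October 2032 has 31 days: 215 − 31 = 184 left.
November 2032 has 30 days: 184 − 30 = 154 left.
December 2032 has 31 days: 154 − 31 = 123 left.
January 2033 has 31 days: 123 − 31 = 92 left.
February 2033 has 28 days (2033 is not a leap year): 92 − 28 = 64 left.
March 2033 has 31 days: 64 − 31 = 33 left.
April 2033 has 30 days: 33 − 30 = 3 left.
3 days into May 2033 → May 3, 2033.

May 3, 2033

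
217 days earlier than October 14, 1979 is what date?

Going back 217 days from October 14, 1979.
Going back 14 days from October 14, 1979 reaches the end of the previous month; 217 − 14 = 203 left.
September 1979 has 30 days: 203 − 30 = 173 left.
August 1979 has 31 days: 173 − 31 = 142 left.
July 1979 has 31 days: 142 − 31 = 111 left.
June 1979 has 30 days: 111 − 30 = 81 left.
May 1979 has 31 days: 81 − 31 = 50 left.
April 1979 has 30 days: 50 − 30 = 20 left.
March 1979 has 31 days; 31 − 20 = 11 → March 11, 1979.

March 11, 1979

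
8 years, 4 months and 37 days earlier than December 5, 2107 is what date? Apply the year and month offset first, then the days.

Going back 8 years, 4 months and 37 days from December 5, 2107: first the month/year part, then the days.
-8 years → 2099; month 12 − 4 = 8 → August 2099.
Day 5 is valid in August, giving August 5, 2099.
Now subtract 37 days from August 5, 2099.
Going back 5 days from August 5, 2099 reaches the end of the previous month; 37 − 5 = 32 left.
July 2099 has 31 days: 32 − 31 = 1 left.
June 2099 has 30 days; 30 − 1 = 29 → June 29, 2099.

June 29, 2099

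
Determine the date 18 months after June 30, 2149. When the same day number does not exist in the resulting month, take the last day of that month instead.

Adding 18 months from June 30, 2149.
month 6 + 18 = 24, which is month 12 of year 2150 → December 2150.
Day 30 is valid in December, giving December 30, 2150.

December 30, 2150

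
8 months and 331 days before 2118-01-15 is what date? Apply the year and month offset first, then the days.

June 18, 2116

Subtracting 8 months and 331 days from January 15, 2118: first the month/year part, then the days.
month 1 − 8 = -7, which is month 5 of year 2117 → May 2117.
Day 15 is valid in May, giving May 15, 2117.
Now subtract 331 days from May 15, 2117.
Going back 15 days from May 15, 2117 reaches the end of the previous month; 331 − 15 = 316 left.
April 2117 has 30 days: 316 − 30 = 286 left.
March 2117 has 31 days: 286 − 31 = 255 left.
February 2117 has 28 days (2117 is not a leap year): 255 − 28 = 227 left.
January 2117 has 31 days: 227 − 31 = 196 left.
December 2116 has 31 days: 196 − 31 = 165 left.
November 2116 has 30 days: 165 − 30 = 135 left.
October 2116 has 31 days: 135 − 31 = 104 left.
September 2116 has 30 days: 104 − 30 = 74 left.
August 2116 has 31 days: 74 − 31 = 43 left.
July 2116 has 31 days: 43 − 31 = 12 left.
June 2116 has 30 days; 30 − 12 = 18 → June 18, 2116.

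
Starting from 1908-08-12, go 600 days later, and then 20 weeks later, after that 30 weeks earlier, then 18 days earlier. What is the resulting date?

January 6, 1910

Counting forward 600 days from August 12, 1908:
August has 31 days, so 31 − 12 = 19 days remain after August 12, 1908; 600 − 19 = 581 left.
September 1908 has 30 days: 581 − 30 = 551 left.
October 1908 has 31 days: 551 − 31 = 520 left.
November 1908 has 30 days: 520 − 30 = 490 left.
December 1908 has 31 days: 490 − 31 = 459 left.
January 1909 has 31 days: 459 − 31 = 428 left.
February 1909 has 28 days (1909 is not a leap year): 428 − 28 = 400 left.
March 1909 has 31 days: 400 − 31 = 369 left.
April 1909 has 30 days: 369 − 30 = 339 left.
May 1909 has 31 days: 339 − 31 = 308 left.
June 1909 has 30 days: 308 − 30 = 278 left.
July 1909 has 31 days: 278 − 31 = 247 left.
August 1909 has 31 days: 247 − 31 = 216 left.
September 1909 has 30 days: 216 − 30 = 186 left.
October 1909 has 31 days: 186 − 31 = 155 left.
November 1909 has 30 days: 155 − 30 = 125 left.
December 1909 has 31 days: 125 − 31 = 94 left.
January 1910 has 31 days: 94 − 31 = 63 left.
February 1910 has 28 days (1910 is not a leap year): 63 − 28 = 35 left.
March 1910 has 31 days: 35 − 31 = 4 left.
4 days into April 1910 → April 4, 1910.
Counting forward 20 weeks (= 140 days) from April 4, 1910:
April has 30 days, so 30 − 4 = 26 days remain after April 4, 1910; 140 − 26 = 114 left.
May 1910 has 31 days: 114 − 31 = 83 left.
June 1910 has 30 days: 83 − 30 = 53 left.
July 1910 has 31 days: 53 − 31 = 22 left.
22 days into August 1910 → August 22, 1910.
Going back 30 weeks (= 210 days) from August 22, 1910:
Going back 22 days from August 22, 1910 reaches the end of the previous month; 210 − 22 = 188 left.
July 1910 has 31 days: 188 − 31 = 157 left.
June 1910 has 30 days: 157 − 30 = 127 left.
May 1910 has 31 days: 127 − 31 = 96 left.
April 1910 has 30 days: 96 − 30 = 66 left.
March 1910 has 31 days: 66 − 31 = 35 left.
February 1910 has 28 days (1910 is not a leap year): 35 − 28 = 7 left.
January 1910 has 31 days; 31 − 7 = 24 → January 24, 1910.
Subtracting 18 days from January 24, 1910:
24 − 18 = 6, still in January 1910.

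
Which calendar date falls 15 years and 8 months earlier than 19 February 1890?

June 19, 1874

Going back 15 years and 8 months from February 19, 1890.
-15 years → 1875; month 2 − 8 = -6, which is month 6 of year 1874 → June 1874.
Day 19 is valid in June, giving June 19, 1874.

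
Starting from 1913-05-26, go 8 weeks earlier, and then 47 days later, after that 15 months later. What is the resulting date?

August 17, 1914

Going back 8 weeks (= 56 days) from May 26, 1913:
Going back 26 days from May 26, 1913 reaches the end of the previous month; 56 − 26 = 30 left.
April 1913 has 30 days: 30 − 30 = 0 left.
March 1913 has 31 days; 31 − 0 = 31 → March 31, 1913.
Advancing 47 days from March 31, 1913:
March has 31 days, so 31 − 31 = 0 days remain after March 31, 1913; 47 − 0 = 47 left.
April 1913 has 30 days: 47 − 30 = 17 left.
17 days into May 1913 → May 17, 1913.
Adding 15 months from May 17, 1913:
month 5 + 15 = 20, which is month 8 of year 1914 → August 1914.
Day 17 is valid in August, giving August 17, 1914.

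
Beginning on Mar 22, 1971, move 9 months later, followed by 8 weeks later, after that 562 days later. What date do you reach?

August 31, 1973

Adding 9 months from March 22, 1971:
month 3 + 9 = 12 → December 1971.
Day 22 is valid in December, giving December 22, 1971.
Adding 8 weeks (= 56 days) from December 22, 1971:
December has 31 days, so 31 − 22 = 9 days remain after December 22, 1971; 56 − 9 = 47 left.
January 1972 has 31 days: 47 − 31 = 16 left.
16 days into February 1972 → February 16, 1972.
Advancing 562 days from February 16, 1972:
February has 29 days, so 29 − 16 = 13 days remain after February 16, 1972; 562 − 13 = 549 left.
March 1972 has 31 days: 549 − 31 = 518 left.
April 1972 has 30 days: 518 − 30 = 488 left.
May 1972 has 31 days: 488 − 31 = 457 left.
June 1972 has 30 days: 457 − 30 = 427 left.
July 1972 has 31 days: 427 − 31 = 396 left.
August 1972 has 31 days: 396 − 31 = 365 left.
September 1972 has 30 days: 365 − 30 = 335 left.
October 1972 has 31 days: 335 − 31 = 304 left.
November 1972 has 30 days: 304 − 30 = 274 left.
December 1972 has 31 days: 274 − 31 = 243 left.
January 1973 has 31 days: 243 − 31 = 212 left.
February 1973 has 28 days (1973 is not a leap year): 212 − 28 = 184 left.
March 1973 has 31 days: 184 − 31 = 153 left.
April 1973 has 30 days: 153 − 30 = 123 left.
May 1973 has 31 days: 123 − 31 = 92 left.
June 1973 has 30 days: 92 − 30 = 62 left.
July 1973 has 31 days: 62 − 31 = 31 left.
31 days into August 1973 → August 31, 1973.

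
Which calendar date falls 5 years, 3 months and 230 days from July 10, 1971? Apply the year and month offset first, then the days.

May 28, 1977

Counting forward 5 years, 3 months and 230 days from July 10, 1971: first the month/year part, then the days.
+5 years → 1976; month 7 + 3 = 10 → October 1976.
Day 10 is valid in October, giving October 10, 1976.
Now add 230 days from October 10, 1976.
October has 31 days, so 31 − 10 = 21 days remain after October 10, 1976; 230 − 21 = 209 left.
November 1976 has 30 days: 209 − 30 = 179 left.
December 1976 has 31 days: 179 − 31 = 148 left.
January 1977 has 31 days: 148 − 31 = 117 left.
February 1977 has 28 days (1977 is not a leap year): 117 − 28 = 89 left.
March 1977 has 31 days: 89 − 31 = 58 left.
April 1977 has 30 days: 58 − 30 = 28 left.
28 days into May 1977 → May 28, 1977.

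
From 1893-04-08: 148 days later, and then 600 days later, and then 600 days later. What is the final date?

December 16, 1896

Counting forward 148 days from April 8, 1893:
April has 30 days, so 30 − 8 = 22 days remain after April 8, 1893; 148 − 22 = 126 left.
May 1893 has 31 days: 126 − 31 = 95 left.
June 1893 has 30 days: 95 − 30 = 65 left.
July 1893 has 31 days: 65 − 31 = 34 left.
August 1893 has 31 days: 34 − 31 = 3 left.
3 days into September 1893 → September 3, 1893.
Counting forward 600 days from September 3, 1893:
September has 30 days, so 30 − 3 = 27 days remain after September 3, 1893; 600 − 27 = 573 left.
October 1893 has 31 days: 573 − 31 = 542 left.
November 1893 has 30 days: 542 − 30 = 512 left.
December 1893 has 31 days: 512 − 31 = 481 left.
January 1894 has 31 days: 481 − 31 = 450 left.
February 1894 has 28 days (1894 is not a leap year): 450 − 28 = 422 left.
March 1894 has 31 days: 422 − 31 = 391 left.
April 1894 has 30 days: 391 − 30 = 361 left.
May 1894 has 31 days: 361 − 31 = 330 left.
June 1894 has 30 days: 330 − 30 = 300 left.
July 1894 has 31 days: 300 − 31 = 269 left.
August 1894 has 31 days: 269 − 31 = 238 left.
September 1894 has 30 days: 238 − 30 = 208 left.
October 1894 has 31 days: 208 − 31 = 177 left.
November 1894 has 30 days: 177 − 30 = 147 left.
December 1894 has 31 days: 147 − 31 = 116 left.
January 1895 has 31 days: 116 − 31 = 85 left.
February 1895 has 28 days (1895 is not a leap year): 85 − 28 = 57 left.
March 1895 has 31 days: 57 − 31 = 26 left.
26 days into April 1895 → April 26, 1895.
Adding 600 days from April 26, 1895:
April has 30 days, so 30 − 26 = 4 days remain after April 26, 1895; 600 − 4 = 596 left.
May 1895 has 31 days: 596 − 31 = 565 left.
June 1895 has 30 days: 565 − 30 = 535 left.
July 1895 has 31 days: 535 − 31 = 504 left.
August 1895 has 31 days: 504 − 31 = 473 left.
September 1895 has 30 days: 473 − 30 = 443 left.
October 1895 has 31 days: 443 − 31 = 412 left.
November 1895 has 30 days: 412 − 30 = 382 left.
December 1895 has 31 days: 382 − 31 = 351 left.
January 1896 has 31 days: 351 − 31 = 320 left.
February 1896 has 29 days (1896 is a leap year): 320 − 29 = 291 left.
March 1896 has 31 days: 291 − 31 = 260 left.
April 1896 has 30 days: 260 − 30 = 230 left.
May 1896 has 31 days: 230 − 31 = 199 left.
June 1896 has 30 days: 199 − 30 = 169 left.
July 1896 has 31 days: 169 − 31 = 138 left.
August 1896 has 31 days: 138 − 31 = 107 left.
September 1896 has 30 days: 107 − 30 = 77 left.
October 1896 has 31 days: 77 − 31 = 46 left.
November 1896 has 30 days: 46 − 30 = 16 left.
16 days into December 1896 → December 16, 1896.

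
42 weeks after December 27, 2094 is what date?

Advancing 42 weeks = 294 days from December 27, 2094.
December has 31 days, so 31 − 27 = 4 days remain after December 27, 2094; 294 − 4 = 290 left.
January 2095 has 31 days: 290 − 31 = 259 left.
February 2095 has 28 days (2095 is not a leap year): 259 − 28 = 231 left.
March 2095 has 31 days: 231 − 31 = 200 left.
April 2095 has 30 days: 200 − 30 = 170 left.
May 2095 has 31 days: 170 − 31 = 139 left.
June 2095 has 30 days: 139 − 30 = 109 left.
July 2095 has 31 days: 109 − 31 = 78 left.
August 2095 has 31 days: 78 − 31 = 47 left.
September 2095 has 30 days: 47 − 30 = 17 left.
17 days into October 2095 → October 17, 2095.

October 17, 2095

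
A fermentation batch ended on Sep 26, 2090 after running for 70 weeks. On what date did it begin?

Going back 70 weeks = 490 days from September 26, 2090.
Going back 26 days from September 26, 2090 reaches the end of the previous month; 490 − 26 = 464 left.
August 2090 has 31 days: 464 − 31 = 433 left.
July 2090 has 31 days: 433 − 31 = 402 left.
June 2090 has 30 days: 402 − 30 = 372 left.
May 2090 has 31 days: 372 − 31 = 341 left.
April 2090 has 30 days: 341 − 30 = 311 left.
March 2090 has 31 days: 311 − 31 = 280 left.
February 2090 has 28 days (2090 is not a leap year): 280 − 28 = 252 left.
January 2090 has 31 days: 252 − 31 = 221 left.
December 2089 has 31 days: 221 − 31 = 190 left.
November 2089 has 30 days: 190 − 30 = 160 left.
October 2089 has 31 days: 160 − 31 = 129 left.
September 2089 has 30 days: 129 − 30 = 99 left.
August 2089 has 31 days: 99 − 31 = 68 left.
July 2089 has 31 days: 68 − 31 = 37 left.
June 2089 has 30 days: 37 − 30 = 7 left.
May 2089 has 31 days; 31 − 7 = 24 → May 24, 2089.

May 24, 2089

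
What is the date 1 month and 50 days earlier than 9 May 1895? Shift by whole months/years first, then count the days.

February 18, 1895

Going back 1 month and 50 days from May 9, 1895: first the month/year part, then the days.
month 5 − 1 = 4 → April 1895.
Day 9 is valid in April, giving April 9, 1895.
Now subtract 50 days from April 9, 1895.
Going back 9 days from April 9, 1895 reaches the end of the previous month; 50 − 9 = 41 left.
March 1895 has 31 days: 41 − 31 = 10 left.
February 1895 has 28 days; 28 − 10 = 18 → February 18, 1895.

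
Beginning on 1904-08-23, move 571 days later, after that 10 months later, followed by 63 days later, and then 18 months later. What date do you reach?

Counting forward 571 days from August 23, 1904:
August has 31 days, so 31 − 23 = 8 days remain after August 23, 1904; 571 − 8 = 563 left.
September 1904 has 30 days: 563 − 30 = 533 left.
October 1904 has 31 days: 533 − 31 = 502 left.
November 1904 has 30 days: 502 − 30 = 472 left.
December 1904 has 31 days: 472 − 31 = 441 left.
January 1905 has 31 days: 441 − 31 = 410 left.
February 1905 has 28 days (1905 is not a leap year): 410 − 28 = 382 left.
March 1905 has 31 days: 382 − 31 = 351 left.
April 1905 has 30 days: 351 − 30 = 321 left.
May 1905 has 31 days: 321 − 31 = 290 left.
June 1905 has 30 days: 290 − 30 = 260 left.
July 1905 has 31 days: 260 − 31 = 229 left.
August 1905 has 31 days: 229 − 31 = 198 left.
September 1905 has 30 days: 198 − 30 = 168 left.
October 1905 has 31 days: 168 − 31 = 137 left.
November 1905 has 30 days: 137 − 30 = 107 left.
December 1905 has 31 days: 107 − 31 = 76 left.
January 1906 has 31 days: 76 − 31 = 45 left.
February 1906 has 28 days (1906 is not a leap year): 45 − 28 = 17 left.
17 days into March 1906 → March 17, 1906.
Adding 10 months from March 17, 1906:
month 3 + 10 = 13, which is month 1 of year 1907 → January 1907.
Day 17 is valid in January, giving January 17, 1907.
Advancing 63 days from January 17, 1907:
January has 31 days, so 31 − 17 = 14 days remain after January 17, 1907; 63 − 14 = 49 left.
February 1907 has 28 days (1907 is not a leap year): 49 − 28 = 21 left.
21 days into March 1907 → March 21, 1907.
Advancing 18 months from March 21, 1907:
month 3 + 18 = 21, which is month 9 of year 1908 → September 1908.
Day 21 is valid in September, giving September 21, 1908.

September 21, 1908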